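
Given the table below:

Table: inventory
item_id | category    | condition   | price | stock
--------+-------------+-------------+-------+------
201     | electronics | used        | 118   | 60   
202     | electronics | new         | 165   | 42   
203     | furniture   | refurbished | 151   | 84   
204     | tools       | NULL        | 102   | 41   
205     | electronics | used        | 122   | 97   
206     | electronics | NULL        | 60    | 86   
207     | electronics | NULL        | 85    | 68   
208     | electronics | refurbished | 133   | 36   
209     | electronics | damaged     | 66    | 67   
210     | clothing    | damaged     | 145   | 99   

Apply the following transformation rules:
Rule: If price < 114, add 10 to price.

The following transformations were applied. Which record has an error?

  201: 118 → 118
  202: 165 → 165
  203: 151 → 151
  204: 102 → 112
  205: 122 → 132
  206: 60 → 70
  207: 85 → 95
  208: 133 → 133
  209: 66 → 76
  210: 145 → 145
Record 205 has an error. The correct transformed value should be 122, not 132.

Step 1: Check each record against the rule
Step 2: Record 205 has price = 122
Step 3: Since 122 >= 114, the bonus should not have been applied
Step 4: Correct value = 122, but claimed value = 132
Conclusion: Record 205 has the error.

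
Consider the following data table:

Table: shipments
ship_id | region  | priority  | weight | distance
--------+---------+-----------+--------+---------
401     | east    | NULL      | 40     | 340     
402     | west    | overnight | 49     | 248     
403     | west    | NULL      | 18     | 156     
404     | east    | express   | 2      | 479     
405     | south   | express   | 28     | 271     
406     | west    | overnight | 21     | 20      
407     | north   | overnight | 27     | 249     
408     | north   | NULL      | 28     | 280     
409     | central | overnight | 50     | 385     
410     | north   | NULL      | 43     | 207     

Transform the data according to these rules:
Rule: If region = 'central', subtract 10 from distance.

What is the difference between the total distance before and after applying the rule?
10

Step 1: Original sum of distance = 2635
Step 2: 1 records have region = 'central'
Step 3: Each affected record changes by -10
Step 4: Total change = 1 × -10 = -10
Step 5: New sum = 2635 + -10 = 2625
Step 6: Difference = |2625 - 2635| = 10
        (Sum decreased by 10)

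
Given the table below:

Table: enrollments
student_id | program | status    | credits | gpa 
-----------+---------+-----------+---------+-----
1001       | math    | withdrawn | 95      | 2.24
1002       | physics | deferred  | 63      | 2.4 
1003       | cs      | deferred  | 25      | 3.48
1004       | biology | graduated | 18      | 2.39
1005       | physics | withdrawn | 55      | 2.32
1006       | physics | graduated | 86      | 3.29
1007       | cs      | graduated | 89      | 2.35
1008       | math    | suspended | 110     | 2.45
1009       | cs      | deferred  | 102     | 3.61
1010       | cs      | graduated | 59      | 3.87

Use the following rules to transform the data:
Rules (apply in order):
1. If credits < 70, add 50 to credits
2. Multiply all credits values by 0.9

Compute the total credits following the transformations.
856.8

Step 1: Apply Rule 1 - Add 50 to records with credits < 70
  - 5 records affected: 220 + (5 × 50) = 470
  - Unaffected records: 482
  - Sum after Rule 1: 952
Step 2: Apply Rule 2 - Multiply all by 0.9
  - 952 × 0.9 = 856.8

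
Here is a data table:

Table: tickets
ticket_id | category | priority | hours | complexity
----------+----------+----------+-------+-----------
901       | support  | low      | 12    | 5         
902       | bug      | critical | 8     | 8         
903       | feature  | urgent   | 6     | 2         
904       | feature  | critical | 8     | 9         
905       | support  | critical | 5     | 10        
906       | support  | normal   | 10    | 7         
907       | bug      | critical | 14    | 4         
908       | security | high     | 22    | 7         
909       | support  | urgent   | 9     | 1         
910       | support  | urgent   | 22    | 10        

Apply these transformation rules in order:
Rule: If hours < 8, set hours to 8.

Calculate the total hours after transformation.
121

Step 1: 2 records have hours < 8
Step 2: These records originally summed to 11
Step 3: After setting to minimum: 2 × 8 = 16
Step 4: Unaffected records sum: 105
Step 5: Final sum = 16 + 105 = 121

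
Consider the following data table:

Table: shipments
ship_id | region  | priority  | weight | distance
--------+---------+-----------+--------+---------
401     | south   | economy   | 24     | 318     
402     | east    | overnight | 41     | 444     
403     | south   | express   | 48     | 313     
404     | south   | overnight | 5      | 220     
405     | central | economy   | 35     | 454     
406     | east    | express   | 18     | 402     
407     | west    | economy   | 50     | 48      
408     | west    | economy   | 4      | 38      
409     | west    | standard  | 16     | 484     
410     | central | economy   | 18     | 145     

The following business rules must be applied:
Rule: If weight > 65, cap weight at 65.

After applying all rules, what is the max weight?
50

Step 1: Original maximum weight = 50
Step 2: Check cap of 65 against maximum
Step 3: No records exceed the cap (max 50 <= cap 65), so no capping applies
Step 4: Maximum after transformation = 50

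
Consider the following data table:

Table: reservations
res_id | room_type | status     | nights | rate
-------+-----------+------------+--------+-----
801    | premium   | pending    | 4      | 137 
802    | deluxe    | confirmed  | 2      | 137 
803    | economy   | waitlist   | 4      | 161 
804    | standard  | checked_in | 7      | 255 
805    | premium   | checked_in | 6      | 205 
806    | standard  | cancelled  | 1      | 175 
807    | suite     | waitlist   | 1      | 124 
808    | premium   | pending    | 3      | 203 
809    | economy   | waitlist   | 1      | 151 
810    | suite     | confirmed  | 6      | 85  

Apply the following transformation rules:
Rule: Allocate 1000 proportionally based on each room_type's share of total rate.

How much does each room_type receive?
deluxe: 83.89, economy: 191.06, premium: 333.74, standard: 263.32, suite: 127.99

Step 1: Calculate total rate = 1633
Step 2: Calculate each room_type's proportion:
  deluxe: 137/1633 = 8.39% → 83.89
  economy: 312/1633 = 19.11% → 191.06
  premium: 545/1633 = 33.37% → 333.74
  standard: 430/1633 = 26.33% → 263.32
  suite: 209/1633 = 12.80% → 127.99
Step 3: Verify: sum of allocations ≈ 1000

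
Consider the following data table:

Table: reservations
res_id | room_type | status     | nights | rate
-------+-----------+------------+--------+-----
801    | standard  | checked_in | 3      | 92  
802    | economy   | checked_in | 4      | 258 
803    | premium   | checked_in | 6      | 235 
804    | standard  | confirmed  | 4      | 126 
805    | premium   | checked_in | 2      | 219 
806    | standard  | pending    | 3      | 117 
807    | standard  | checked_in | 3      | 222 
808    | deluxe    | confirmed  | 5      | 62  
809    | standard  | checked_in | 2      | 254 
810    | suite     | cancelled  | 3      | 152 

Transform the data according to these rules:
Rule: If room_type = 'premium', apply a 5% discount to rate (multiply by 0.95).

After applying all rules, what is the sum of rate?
1714.3

Step 1: Records with room_type = 'premium' have total rate = 454
Step 2: Apply multiplier: 454 × 0.95 = 431.3
Step 3: Other records total: 1283
Step 4: Final sum = 431.3 + 1283 = 1714.3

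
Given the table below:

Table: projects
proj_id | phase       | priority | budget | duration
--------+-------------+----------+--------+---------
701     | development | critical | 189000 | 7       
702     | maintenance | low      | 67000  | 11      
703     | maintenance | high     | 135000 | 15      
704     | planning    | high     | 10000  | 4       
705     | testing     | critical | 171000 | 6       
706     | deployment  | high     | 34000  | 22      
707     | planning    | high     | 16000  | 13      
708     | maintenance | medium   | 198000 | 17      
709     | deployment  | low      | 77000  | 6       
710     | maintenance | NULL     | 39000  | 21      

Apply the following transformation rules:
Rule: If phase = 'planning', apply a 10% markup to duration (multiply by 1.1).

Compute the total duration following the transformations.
123.7

Step 1: Records with phase = 'planning' have total duration = 17
Step 2: Apply multiplier: 17 × 1.1 = 18.7
Step 3: Other records total: 105
Step 4: Final sum = 18.7 + 105 = 123.7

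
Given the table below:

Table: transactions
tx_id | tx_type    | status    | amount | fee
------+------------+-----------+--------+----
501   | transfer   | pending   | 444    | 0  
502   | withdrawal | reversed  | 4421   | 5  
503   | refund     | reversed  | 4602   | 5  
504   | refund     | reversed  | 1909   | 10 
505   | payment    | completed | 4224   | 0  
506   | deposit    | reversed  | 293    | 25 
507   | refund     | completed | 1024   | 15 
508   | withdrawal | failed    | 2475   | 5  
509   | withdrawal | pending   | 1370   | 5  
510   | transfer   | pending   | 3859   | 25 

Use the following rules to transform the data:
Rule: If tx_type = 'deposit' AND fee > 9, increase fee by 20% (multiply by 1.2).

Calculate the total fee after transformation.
100.0

Step 1: Find records where tx_type = 'deposit' AND fee > 9
Step 2: 1 records match, summing to 25
Step 3: After multiplier: 25 × 1.2 = 30.0
Step 4: Unaffected records sum: 70
Step 5: Final sum = 30.0 + 70 = 100.0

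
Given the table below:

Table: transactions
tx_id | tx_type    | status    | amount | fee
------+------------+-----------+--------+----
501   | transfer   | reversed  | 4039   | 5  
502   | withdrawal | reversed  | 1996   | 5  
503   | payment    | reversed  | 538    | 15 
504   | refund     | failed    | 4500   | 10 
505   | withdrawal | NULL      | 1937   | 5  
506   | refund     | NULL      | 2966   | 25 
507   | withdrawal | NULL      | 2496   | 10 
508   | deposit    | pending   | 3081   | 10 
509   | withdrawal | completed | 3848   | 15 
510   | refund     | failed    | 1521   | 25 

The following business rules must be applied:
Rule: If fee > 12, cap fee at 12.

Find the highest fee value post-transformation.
12

Step 1: Original maximum fee = 25
Step 2: Apply cap at 12
Step 3: 4 records had fee > 12 and were capped
Step 4: Maximum after transformation = 12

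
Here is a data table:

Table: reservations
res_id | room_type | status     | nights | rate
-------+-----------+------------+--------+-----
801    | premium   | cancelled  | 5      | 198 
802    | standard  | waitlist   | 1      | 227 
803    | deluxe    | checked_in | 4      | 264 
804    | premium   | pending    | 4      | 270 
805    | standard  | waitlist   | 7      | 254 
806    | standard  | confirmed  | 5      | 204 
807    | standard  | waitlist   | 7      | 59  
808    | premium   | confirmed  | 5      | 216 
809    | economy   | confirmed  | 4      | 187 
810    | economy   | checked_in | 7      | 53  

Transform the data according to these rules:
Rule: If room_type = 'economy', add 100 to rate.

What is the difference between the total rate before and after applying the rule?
200

Step 1: Original sum of rate = 1932
Step 2: 2 records have room_type = 'economy'
Step 3: Each affected record changes by 100
Step 4: Total change = 2 × 100 = 200
Step 5: New sum = 1932 + 200 = 2132
Step 6: Difference = |2132 - 1932| = 200
        (Sum increased by 200)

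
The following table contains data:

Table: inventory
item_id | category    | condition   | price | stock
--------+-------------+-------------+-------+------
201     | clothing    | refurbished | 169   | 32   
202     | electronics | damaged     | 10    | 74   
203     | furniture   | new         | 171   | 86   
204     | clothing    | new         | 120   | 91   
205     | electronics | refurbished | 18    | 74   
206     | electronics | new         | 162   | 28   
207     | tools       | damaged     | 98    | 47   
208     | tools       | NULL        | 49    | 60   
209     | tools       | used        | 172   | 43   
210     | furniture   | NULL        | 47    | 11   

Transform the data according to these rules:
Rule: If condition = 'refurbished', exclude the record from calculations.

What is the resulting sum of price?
829

Step 1: Identify records where condition = 'refurbished'
Step 2: The excluded records sum to 187
Step 3: Original total price = 1016
Step 4: Remaining total = 1016 - 187 = 829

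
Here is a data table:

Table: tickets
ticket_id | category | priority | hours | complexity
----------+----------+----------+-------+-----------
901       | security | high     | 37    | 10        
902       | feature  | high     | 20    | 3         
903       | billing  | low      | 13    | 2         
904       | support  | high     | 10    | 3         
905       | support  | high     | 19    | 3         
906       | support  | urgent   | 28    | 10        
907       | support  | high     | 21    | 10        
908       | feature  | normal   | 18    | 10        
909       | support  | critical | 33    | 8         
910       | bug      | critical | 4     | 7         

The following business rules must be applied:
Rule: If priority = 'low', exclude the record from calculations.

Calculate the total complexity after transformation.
64

Step 1: Identify records where priority = 'low'
Step 2: The excluded records sum to 2
Step 3: Original total complexity = 66
Step 4: Remaining total = 66 - 2 = 64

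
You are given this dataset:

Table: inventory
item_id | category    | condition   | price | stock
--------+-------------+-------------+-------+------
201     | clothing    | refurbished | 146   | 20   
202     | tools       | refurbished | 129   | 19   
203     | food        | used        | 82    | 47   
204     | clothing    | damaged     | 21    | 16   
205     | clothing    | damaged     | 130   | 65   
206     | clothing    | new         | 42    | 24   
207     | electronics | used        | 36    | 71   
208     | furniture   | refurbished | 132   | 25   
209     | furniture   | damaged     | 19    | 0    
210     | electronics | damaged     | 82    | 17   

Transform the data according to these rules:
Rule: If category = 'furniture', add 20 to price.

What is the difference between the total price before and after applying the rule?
40

Step 1: Original sum of price = 819
Step 2: 2 records have category = 'furniture'
Step 3: Each affected record changes by 20
Step 4: Total change = 2 × 20 = 40
Step 5: New sum = 819 + 40 = 859
Step 6: Difference = |859 - 819| = 40
        (Sum increased by 40)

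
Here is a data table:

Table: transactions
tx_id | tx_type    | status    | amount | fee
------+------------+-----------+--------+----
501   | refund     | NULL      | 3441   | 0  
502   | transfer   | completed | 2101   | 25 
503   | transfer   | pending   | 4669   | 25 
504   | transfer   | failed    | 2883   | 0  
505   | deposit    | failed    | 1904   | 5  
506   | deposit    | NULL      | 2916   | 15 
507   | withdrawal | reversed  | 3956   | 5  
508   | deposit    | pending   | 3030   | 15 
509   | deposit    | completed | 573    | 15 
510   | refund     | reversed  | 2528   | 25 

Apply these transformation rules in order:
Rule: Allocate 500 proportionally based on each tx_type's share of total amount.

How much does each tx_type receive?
deposit: 150.41, refund: 106.59, transfer: 172.37, withdrawal: 70.64

Step 1: Calculate total amount = 28001
Step 2: Calculate each tx_type's proportion:
  deposit: 8423/28001 = 30.08% → 150.41
  refund: 5969/28001 = 21.32% → 106.59
  transfer: 9653/28001 = 34.47% → 172.37
  withdrawal: 3956/28001 = 14.13% → 70.64
Step 3: Verify: sum of allocations ≈ 500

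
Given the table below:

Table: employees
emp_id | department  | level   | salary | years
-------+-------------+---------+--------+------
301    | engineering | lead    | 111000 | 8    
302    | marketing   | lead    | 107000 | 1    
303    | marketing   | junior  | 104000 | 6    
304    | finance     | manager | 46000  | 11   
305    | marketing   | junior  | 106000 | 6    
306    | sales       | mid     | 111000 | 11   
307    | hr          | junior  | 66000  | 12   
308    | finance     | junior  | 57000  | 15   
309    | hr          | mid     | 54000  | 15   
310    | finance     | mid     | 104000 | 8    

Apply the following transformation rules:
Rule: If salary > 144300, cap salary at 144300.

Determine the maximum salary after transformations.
111000

Step 1: Original maximum salary = 111000
Step 2: Check cap of 144300 against maximum
Step 3: No records exceed the cap (max 111000 <= cap 144300), so no capping applies
Step 4: Maximum after transformation = 111000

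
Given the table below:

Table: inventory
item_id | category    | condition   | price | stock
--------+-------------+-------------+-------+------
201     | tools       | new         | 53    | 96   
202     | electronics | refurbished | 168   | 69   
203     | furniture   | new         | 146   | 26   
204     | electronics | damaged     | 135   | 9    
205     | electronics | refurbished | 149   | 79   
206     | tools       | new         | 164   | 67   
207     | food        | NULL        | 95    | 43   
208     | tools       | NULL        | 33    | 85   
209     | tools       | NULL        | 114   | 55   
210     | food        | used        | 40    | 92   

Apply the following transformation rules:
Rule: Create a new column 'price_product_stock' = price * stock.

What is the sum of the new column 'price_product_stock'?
61290

Step 1: For each record, compute price * stock
Example calculations:
  53 * 96 = 5088
  168 * 69 = 11592
  146 * 26 = 3796
  ...
Step 2: Sum all derived values
Step 3: Total = 61290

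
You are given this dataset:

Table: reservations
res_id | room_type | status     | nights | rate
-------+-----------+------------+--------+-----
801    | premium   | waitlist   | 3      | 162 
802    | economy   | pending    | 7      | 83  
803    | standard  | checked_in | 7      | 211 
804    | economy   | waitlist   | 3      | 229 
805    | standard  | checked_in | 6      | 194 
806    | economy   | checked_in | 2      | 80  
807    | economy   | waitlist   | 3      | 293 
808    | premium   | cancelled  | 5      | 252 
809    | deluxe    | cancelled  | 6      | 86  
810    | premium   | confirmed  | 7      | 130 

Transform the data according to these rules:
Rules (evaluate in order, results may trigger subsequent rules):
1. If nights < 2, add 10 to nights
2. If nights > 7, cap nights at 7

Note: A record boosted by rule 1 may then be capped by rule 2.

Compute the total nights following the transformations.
49

Step 1: Apply rule 1 to records with nights < 2
  - 0 records get bonus of 10
  - Of these, 0 records then exceed 7 and get capped
Step 2: Apply rule 2 to records with nights > 7
  - 0 records (original) are capped
Step 3: Calculate final sum = 49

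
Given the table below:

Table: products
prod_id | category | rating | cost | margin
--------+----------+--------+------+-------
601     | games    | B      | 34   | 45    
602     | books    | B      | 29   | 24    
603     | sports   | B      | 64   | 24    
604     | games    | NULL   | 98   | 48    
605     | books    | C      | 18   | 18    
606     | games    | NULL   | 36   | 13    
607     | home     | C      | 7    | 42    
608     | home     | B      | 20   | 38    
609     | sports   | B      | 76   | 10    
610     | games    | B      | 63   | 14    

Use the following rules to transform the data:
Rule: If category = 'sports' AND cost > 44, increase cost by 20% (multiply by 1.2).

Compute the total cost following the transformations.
473.0

Step 1: Find records where category = 'sports' AND cost > 44
Step 2: 2 records match, summing to 140
Step 3: After multiplier: 140 × 1.2 = 168.0
Step 4: Unaffected records sum: 305
Step 5: Final sum = 168.0 + 305 = 473.0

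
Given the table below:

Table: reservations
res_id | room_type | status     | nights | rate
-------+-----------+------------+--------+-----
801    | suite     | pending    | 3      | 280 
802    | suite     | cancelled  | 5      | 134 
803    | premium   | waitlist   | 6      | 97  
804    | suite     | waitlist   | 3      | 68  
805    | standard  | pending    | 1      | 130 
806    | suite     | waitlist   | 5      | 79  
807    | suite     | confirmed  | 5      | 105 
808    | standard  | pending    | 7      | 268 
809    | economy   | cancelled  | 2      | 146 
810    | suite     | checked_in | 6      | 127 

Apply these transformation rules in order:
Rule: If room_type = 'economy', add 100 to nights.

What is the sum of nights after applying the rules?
143

Step 1: Count records where room_type = 'economy': 1
Step 2: Total bonus added: 1 × 100 = 100
Step 3: Original sum of nights: 43
Step 4: Final sum = 43 + 100 = 143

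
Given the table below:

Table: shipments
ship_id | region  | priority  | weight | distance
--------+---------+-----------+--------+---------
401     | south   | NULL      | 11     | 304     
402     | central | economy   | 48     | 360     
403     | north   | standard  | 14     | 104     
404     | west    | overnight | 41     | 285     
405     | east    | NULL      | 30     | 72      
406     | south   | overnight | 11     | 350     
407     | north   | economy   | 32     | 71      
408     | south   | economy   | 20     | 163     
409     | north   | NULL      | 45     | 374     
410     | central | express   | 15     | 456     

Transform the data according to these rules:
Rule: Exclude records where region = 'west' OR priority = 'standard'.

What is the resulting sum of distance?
2150

Step 1: Find records where region = 'west' OR priority = 'standard'
Step 2: 2 records match, summing to 389
Step 3: Original sum: 2539
Step 4: Remaining sum = 2539 - 389 = 2150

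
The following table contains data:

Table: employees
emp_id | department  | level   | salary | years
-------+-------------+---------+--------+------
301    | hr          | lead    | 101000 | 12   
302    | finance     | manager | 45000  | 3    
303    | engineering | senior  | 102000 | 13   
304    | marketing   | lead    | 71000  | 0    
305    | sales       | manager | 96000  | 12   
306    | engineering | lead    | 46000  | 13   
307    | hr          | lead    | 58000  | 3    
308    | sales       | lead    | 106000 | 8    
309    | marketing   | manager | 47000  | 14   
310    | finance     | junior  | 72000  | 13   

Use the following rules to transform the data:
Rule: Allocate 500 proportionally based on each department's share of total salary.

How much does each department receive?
engineering: 99.46, finance: 78.63, hr: 106.85, marketing: 79.3, sales: 135.75

Step 1: Calculate total salary = 744000
Step 2: Calculate each department's proportion:
  engineering: 148000/744000 = 19.89% → 99.46
  finance: 117000/744000 = 15.73% → 78.63
  hr: 159000/744000 = 21.37% → 106.85
  marketing: 118000/744000 = 15.86% → 79.3
  sales: 202000/744000 = 27.15% → 135.75
Step 3: Verify: sum of allocations ≈ 500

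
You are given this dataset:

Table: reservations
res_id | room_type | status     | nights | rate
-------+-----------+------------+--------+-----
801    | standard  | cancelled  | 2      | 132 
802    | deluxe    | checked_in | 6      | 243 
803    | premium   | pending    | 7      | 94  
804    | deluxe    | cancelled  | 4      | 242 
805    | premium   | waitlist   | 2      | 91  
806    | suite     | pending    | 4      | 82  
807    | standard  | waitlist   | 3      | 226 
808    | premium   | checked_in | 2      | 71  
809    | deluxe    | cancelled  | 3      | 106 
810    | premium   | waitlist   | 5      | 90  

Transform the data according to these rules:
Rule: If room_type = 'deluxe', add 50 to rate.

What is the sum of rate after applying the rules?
1527

Step 1: Count records where room_type = 'deluxe': 3
Step 2: Total bonus added: 3 × 50 = 150
Step 3: Original sum of rate: 1377
Step 4: Final sum = 1377 + 150 = 1527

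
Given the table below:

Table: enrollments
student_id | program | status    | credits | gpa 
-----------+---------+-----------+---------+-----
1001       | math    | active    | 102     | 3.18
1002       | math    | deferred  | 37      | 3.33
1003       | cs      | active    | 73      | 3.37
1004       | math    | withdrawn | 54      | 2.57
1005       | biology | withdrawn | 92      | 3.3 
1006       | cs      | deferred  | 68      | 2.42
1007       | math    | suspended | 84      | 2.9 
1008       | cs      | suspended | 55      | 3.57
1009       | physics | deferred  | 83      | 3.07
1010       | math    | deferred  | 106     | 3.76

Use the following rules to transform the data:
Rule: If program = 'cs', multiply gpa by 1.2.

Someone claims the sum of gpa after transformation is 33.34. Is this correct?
Yes, the result is correct.

Step 1: Calculate the correct sum after transformation
Step 2: Apply multiplier 1.2 to records where program = 'cs'
Step 3: Correct result = 33.34
Step 4: Claimed result = 33.34
Step 5: 33.34 = 33.34 ✓
Conclusion: The claimed result is correct.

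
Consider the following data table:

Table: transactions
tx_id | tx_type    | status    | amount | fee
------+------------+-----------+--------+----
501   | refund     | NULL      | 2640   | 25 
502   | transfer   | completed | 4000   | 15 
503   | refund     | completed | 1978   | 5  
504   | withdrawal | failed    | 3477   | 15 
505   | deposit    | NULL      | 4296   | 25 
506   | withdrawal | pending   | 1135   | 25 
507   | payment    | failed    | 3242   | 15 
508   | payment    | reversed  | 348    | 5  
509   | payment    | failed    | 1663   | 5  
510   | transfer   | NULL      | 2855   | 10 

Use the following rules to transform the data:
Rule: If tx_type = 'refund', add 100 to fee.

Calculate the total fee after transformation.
345

Step 1: Count records where tx_type = 'refund': 2
Step 2: Total bonus added: 2 × 100 = 200
Step 3: Original sum of fee: 145
Step 4: Final sum = 145 + 200 = 345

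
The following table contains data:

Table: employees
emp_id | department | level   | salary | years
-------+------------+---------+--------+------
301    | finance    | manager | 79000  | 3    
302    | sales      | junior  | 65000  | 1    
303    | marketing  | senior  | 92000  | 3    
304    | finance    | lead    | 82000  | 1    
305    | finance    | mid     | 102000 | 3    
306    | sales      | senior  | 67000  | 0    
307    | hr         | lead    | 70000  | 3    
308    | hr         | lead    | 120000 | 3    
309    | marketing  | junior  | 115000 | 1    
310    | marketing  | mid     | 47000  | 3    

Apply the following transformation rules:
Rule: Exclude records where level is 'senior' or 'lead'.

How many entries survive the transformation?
5

Step 1: Count records to exclude
  - 2 (senior) + 3 (lead) = 5 records
Step 2: Total records: 10
Step 3: Remaining = 10 - 5 = 5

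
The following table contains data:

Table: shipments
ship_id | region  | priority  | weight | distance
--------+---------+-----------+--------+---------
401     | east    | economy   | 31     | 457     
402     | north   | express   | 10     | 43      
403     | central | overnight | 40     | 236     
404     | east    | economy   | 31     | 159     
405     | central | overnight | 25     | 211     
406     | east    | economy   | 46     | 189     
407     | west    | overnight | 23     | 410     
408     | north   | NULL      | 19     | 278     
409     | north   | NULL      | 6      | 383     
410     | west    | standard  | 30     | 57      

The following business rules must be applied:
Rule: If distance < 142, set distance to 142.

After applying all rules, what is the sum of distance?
2607

Step 1: 2 records have distance < 142
Step 2: These records originally summed to 100
Step 3: After setting to minimum: 2 × 142 = 284
Step 4: Unaffected records sum: 2323
Step 5: Final sum = 284 + 2323 = 2607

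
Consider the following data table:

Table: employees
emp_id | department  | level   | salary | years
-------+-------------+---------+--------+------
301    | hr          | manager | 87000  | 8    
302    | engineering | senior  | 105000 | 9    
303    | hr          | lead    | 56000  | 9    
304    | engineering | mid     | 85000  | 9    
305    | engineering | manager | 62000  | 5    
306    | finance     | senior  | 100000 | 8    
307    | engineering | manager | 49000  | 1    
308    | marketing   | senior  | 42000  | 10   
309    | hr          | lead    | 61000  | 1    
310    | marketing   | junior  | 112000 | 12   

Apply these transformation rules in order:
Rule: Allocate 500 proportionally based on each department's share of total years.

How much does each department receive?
engineering: 166.67, finance: 55.56, hr: 125.0, marketing: 152.78

Step 1: Calculate total years = 72
Step 2: Calculate each department's proportion:
  engineering: 24/72 = 33.33% → 166.67
  finance: 8/72 = 11.11% → 55.56
  hr: 18/72 = 25.00% → 125.0
  marketing: 22/72 = 30.56% → 152.78
Step 3: Verify: sum of allocations ≈ 500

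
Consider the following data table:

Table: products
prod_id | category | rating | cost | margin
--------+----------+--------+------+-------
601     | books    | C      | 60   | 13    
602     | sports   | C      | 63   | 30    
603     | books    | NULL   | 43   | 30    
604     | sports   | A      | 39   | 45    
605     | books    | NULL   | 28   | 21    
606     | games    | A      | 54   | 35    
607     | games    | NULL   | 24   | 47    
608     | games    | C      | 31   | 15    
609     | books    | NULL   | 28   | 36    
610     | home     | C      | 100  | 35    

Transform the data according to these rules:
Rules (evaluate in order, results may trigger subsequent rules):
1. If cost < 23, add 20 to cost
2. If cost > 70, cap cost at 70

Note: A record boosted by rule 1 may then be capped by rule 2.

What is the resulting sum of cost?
440

Step 1: Apply rule 1 to records with cost < 23
  - 0 records get bonus of 20
  - Of these, 0 records then exceed 70 and get capped
Step 2: Apply rule 2 to records with cost > 70
  - 1 records (original) are capped
Step 3: Calculate final sum = 440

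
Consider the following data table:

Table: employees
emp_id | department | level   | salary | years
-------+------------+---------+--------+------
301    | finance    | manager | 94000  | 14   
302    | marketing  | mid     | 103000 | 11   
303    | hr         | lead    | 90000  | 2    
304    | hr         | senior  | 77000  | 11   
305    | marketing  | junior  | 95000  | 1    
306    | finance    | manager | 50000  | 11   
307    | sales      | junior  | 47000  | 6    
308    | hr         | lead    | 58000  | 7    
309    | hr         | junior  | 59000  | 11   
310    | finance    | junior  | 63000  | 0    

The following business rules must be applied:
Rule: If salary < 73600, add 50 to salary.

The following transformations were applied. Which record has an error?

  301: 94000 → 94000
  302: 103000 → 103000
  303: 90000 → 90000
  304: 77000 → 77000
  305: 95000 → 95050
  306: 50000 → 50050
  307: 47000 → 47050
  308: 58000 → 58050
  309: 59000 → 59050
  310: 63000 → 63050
Record 305 has an error. The correct transformed value should be 95000, not 95050.

Step 1: Check each record against the rule
Step 2: Record 305 has salary = 95000
Step 3: Since 95000 >= 73600, the bonus should not have been applied
Step 4: Correct value = 95000, but claimed value = 95050
Conclusion: Record 305 has the error.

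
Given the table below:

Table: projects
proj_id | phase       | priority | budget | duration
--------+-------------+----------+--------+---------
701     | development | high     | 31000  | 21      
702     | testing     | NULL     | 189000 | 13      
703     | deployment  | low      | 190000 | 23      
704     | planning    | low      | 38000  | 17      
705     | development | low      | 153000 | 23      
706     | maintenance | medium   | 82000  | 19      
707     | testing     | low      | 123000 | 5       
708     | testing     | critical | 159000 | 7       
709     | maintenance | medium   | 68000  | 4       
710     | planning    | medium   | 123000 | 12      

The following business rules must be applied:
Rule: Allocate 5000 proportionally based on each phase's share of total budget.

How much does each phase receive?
deployment: 821.8, development: 795.85, maintenance: 648.79, planning: 696.37, testing: 2037.2

Step 1: Calculate total budget = 1156000
Step 2: Calculate each phase's proportion:
  deployment: 190000/1156000 = 16.44% → 821.8
  development: 184000/1156000 = 15.92% → 795.85
  maintenance: 150000/1156000 = 12.98% → 648.79
  planning: 161000/1156000 = 13.93% → 696.37
  testing: 471000/1156000 = 40.74% → 2037.2
Step 3: Verify: sum of allocations ≈ 5000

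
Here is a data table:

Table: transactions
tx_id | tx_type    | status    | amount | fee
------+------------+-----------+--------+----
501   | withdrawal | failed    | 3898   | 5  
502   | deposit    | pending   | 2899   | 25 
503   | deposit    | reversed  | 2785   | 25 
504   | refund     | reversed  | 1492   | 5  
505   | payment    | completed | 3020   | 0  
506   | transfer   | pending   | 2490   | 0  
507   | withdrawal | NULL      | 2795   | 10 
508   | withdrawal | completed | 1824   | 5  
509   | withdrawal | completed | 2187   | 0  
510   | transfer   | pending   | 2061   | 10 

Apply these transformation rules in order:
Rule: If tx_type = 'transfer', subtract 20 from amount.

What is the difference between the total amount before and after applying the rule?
40

Step 1: Original sum of amount = 25451
Step 2: 2 records have tx_type = 'transfer'
Step 3: Each affected record changes by -20
Step 4: Total change = 2 × -20 = -40
Step 5: New sum = 25451 + -40 = 25411
Step 6: Difference = |25411 - 25451| = 40
        (Sum decreased by 40)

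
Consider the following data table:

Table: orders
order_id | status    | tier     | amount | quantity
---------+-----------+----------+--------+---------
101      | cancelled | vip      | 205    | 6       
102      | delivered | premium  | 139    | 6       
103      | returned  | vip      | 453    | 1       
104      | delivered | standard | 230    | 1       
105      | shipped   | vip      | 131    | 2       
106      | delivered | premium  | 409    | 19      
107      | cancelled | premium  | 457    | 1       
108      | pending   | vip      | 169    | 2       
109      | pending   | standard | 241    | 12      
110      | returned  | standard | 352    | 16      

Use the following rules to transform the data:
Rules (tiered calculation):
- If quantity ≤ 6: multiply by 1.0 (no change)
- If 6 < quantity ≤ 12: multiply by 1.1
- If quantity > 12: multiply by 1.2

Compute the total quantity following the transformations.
74.2

Step 1: Tier 1 (quantity ≤ 6): 7 records, sum = 19 × 1.0 = 19.0
Step 2: Tier 2 (6 < quantity ≤ 12): 1 records, sum = 12 × 1.1 = 13.2
Step 3: Tier 3 (quantity > 12): 2 records, sum = 35 × 1.2 = 42.0
Step 4: Final sum = 19.0 + 13.2 + 42.0 = 74.2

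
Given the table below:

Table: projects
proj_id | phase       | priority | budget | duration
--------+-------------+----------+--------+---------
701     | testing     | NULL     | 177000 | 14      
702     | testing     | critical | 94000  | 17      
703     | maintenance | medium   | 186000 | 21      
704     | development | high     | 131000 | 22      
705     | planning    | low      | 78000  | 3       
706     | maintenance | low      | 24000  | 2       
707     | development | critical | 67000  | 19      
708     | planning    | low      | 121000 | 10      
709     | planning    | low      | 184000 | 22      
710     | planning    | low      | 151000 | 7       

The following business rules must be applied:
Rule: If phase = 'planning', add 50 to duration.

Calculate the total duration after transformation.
337

Step 1: Count records where phase = 'planning': 4
Step 2: Total bonus added: 4 × 50 = 200
Step 3: Original sum of duration: 137
Step 4: Final sum = 137 + 200 = 337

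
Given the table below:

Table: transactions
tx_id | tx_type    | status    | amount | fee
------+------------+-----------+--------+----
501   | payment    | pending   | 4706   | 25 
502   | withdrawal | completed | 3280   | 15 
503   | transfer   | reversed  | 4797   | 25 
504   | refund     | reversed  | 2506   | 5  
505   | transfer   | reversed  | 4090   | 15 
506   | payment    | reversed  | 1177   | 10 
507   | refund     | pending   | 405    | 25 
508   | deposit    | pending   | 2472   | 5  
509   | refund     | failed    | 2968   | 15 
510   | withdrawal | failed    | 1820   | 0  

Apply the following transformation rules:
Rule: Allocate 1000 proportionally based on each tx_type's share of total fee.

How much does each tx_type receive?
deposit: 35.71, payment: 250.0, refund: 321.43, transfer: 285.71, withdrawal: 107.14

Step 1: Calculate total fee = 140
Step 2: Calculate each tx_type's proportion:
  deposit: 5/140 = 3.57% → 35.71
  payment: 35/140 = 25.00% → 250.0
  refund: 45/140 = 32.14% → 321.43
  transfer: 40/140 = 28.57% → 285.71
  withdrawal: 15/140 = 10.71% → 107.14
Step 3: Verify: sum of allocations ≈ 1000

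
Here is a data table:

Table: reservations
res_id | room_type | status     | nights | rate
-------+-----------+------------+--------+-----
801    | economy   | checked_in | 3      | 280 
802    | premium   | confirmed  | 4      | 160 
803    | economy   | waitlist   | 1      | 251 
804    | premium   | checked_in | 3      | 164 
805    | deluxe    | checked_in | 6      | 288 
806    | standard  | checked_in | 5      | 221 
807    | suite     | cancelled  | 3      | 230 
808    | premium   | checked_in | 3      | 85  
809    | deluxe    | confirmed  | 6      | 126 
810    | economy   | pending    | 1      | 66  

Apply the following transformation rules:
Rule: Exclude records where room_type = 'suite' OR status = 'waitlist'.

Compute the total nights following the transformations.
31

Step 1: Find records where room_type = 'suite' OR status = 'waitlist'
Step 2: 2 records match, summing to 4
Step 3: Original sum: 35
Step 4: Remaining sum = 35 - 4 = 31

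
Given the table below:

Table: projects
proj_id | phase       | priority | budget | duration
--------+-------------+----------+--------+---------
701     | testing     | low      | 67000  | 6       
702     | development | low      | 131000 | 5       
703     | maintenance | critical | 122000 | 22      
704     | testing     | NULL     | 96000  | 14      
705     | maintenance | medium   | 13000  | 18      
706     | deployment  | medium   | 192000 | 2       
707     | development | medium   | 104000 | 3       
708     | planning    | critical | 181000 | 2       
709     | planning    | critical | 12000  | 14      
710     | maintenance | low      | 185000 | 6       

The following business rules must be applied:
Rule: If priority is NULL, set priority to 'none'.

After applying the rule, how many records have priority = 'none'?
1

Step 1: Count records where priority IS NULL
Step 2: Found 1 records with NULL priority
Step 3: These records will have priority set to 'none'
Step 4: Records already having priority = 'none': 0
Step 5: Answer: 1 + 0 = 1 records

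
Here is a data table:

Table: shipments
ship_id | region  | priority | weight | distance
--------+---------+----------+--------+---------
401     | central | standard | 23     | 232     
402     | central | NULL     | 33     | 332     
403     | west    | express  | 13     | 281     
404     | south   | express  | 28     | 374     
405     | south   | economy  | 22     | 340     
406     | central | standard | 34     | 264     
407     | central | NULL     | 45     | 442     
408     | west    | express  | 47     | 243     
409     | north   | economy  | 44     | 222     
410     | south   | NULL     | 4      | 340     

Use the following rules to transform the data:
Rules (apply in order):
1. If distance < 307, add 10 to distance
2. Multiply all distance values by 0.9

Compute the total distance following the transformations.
2808.0

Step 1: Apply Rule 1 - Add 10 to records with distance < 307
  - 5 records affected: 1242 + (5 × 10) = 1292
  - Unaffected records: 1828
  - Sum after Rule 1: 3120
Step 2: Apply Rule 2 - Multiply all by 0.9
  - 3120 × 0.9 = 2808.0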